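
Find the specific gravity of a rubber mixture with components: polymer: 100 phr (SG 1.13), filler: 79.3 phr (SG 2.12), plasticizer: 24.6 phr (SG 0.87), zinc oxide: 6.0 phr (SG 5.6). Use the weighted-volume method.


Sum of weights = 209.9
Volume contributions:
  polymer: 100/1.13 = 88.4956
  filler: 79.3/2.12 = 37.4057
  plasticizer: 24.6/0.87 = 28.2759
  zinc oxide: 6.0/5.6 = 1.0714
Sum of volumes = 155.2485
SG = 209.9 / 155.2485 = 1.352

SG = 1.352


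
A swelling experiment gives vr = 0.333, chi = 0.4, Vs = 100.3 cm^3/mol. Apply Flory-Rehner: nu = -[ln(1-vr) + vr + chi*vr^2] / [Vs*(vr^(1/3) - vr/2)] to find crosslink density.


ln(1 - vr) = ln(1 - 0.333) = -0.4050
Numerator = -((-0.4050) + 0.333 + 0.4 * 0.333^2) = 0.0276
Denominator = 100.3 * (0.333^(1/3) - 0.333/2) = 52.8210
nu = 0.0276 / 52.8210 = 5.2270e-04 mol/cm^3

5.2270e-04 mol/cm^3


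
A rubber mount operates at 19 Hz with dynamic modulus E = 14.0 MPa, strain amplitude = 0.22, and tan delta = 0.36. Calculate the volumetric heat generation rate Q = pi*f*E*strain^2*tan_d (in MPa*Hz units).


Q = pi * f * E * strain^2 * tan_d
= pi * 19 * 14.0 * 0.22^2 * 0.36
= pi * 19 * 14.0 * 0.0484 * 0.36
= 14.5606

Q = 14.5606


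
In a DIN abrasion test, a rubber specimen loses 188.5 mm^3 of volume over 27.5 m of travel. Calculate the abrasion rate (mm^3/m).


Rate = volume_loss / distance
= 188.5 / 27.5
= 6.855 mm^3/m

6.855 mm^3/m


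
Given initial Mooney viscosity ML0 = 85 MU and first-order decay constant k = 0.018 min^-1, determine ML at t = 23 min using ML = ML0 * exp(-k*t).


ML = ML0 * exp(-k * t)
ML = 85 * exp(-0.018 * 23)
ML = 85 * 0.6610
ML = 56.19 MU

56.19 MU


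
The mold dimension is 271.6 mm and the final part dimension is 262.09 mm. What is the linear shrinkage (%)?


Shrinkage = (mold - part) / mold * 100
= (271.6 - 262.09) / 271.6 * 100
= 9.51 / 271.6 * 100
= 3.5%

3.5%


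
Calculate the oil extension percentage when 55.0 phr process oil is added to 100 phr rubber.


Oil % = oil / (100 + oil) * 100
= 55.0 / (100 + 55.0) * 100
= 55.0 / 155.0 * 100
= 35.48%

35.48%


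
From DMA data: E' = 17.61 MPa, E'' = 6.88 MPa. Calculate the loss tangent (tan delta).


tan delta = E'' / E'
= 6.88 / 17.61
= 0.3907

tan delta = 0.3907


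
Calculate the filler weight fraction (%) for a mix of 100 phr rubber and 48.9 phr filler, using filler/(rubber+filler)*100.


Filler % = filler / (rubber + filler) * 100
= 48.9 / (100 + 48.9) * 100
= 48.9 / 148.9 * 100
= 32.84%

32.84%


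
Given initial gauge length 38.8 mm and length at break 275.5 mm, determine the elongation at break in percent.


Elongation = (Lf - L0) / L0 * 100
= (275.5 - 38.8) / 38.8 * 100
= 236.7 / 38.8 * 100
= 610.1%

610.1%


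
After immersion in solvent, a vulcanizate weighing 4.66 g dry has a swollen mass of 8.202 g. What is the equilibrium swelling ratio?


Q = W_swollen / W_dry
Q = 8.202 / 4.66
Q = 1.76

Q = 1.76


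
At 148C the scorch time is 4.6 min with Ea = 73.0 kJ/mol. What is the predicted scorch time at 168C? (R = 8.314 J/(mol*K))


Convert temperatures: T1 = 148 + 273.15 = 421.15 K, T2 = 168 + 273.15 = 441.15 K
ts2_new = 4.6 * exp(73000 / 8.314 * (1/441.15 - 1/421.15))
1/T2 - 1/T1 = -1.0765e-04
ts2_new = 1.79 min

1.79 min


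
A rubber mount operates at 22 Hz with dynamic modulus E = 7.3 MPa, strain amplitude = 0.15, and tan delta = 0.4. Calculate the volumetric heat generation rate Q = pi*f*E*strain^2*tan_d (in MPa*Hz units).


Q = pi * f * E * strain^2 * tan_d
= pi * 22 * 7.3 * 0.15^2 * 0.4
= pi * 22 * 7.3 * 0.0225 * 0.4
= 4.5409

Q = 4.5409


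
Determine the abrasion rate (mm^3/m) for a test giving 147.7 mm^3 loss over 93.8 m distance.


Rate = volume_loss / distance
= 147.7 / 93.8
= 1.575 mm^3/m

1.575 mm^3/m


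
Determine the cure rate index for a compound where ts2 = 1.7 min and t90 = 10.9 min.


CRI = 100 / (t90 - ts2)
= 100 / (10.9 - 1.7)
= 100 / 9.2
= 10.87 min^-1

10.87 min^-1


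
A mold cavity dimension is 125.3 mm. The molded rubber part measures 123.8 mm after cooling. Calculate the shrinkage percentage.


Shrinkage = (mold - part) / mold * 100
= (125.3 - 123.8) / 125.3 * 100
= 1.5 / 125.3 * 100
= 1.2%

1.2%


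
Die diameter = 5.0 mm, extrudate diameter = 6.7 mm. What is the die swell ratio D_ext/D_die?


Die swell ratio = D_extrudate / D_die
= 6.7 / 5.0
= 1.34

Die swell = 1.34


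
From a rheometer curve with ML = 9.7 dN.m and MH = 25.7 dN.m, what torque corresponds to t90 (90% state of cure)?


M90 = ML + 0.9 * (MH - ML)
M90 = 9.7 + 0.9 * (25.7 - 9.7)
M90 = 9.7 + 0.9 * 16.0
M90 = 24.1 dN.m

24.1 dN.m


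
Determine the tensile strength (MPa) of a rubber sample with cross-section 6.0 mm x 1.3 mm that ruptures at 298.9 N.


Area = width * thickness = 6.0 * 1.3 = 7.8 mm^2
TS = force / area = 298.9 / 7.8 = 38.32 MPa

38.32 MPa


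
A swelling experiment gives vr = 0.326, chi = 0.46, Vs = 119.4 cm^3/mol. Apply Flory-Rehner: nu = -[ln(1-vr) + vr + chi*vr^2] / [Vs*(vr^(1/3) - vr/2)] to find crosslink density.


ln(1 - vr) = ln(1 - 0.326) = -0.3945
Numerator = -((-0.3945) + 0.326 + 0.46 * 0.326^2) = 0.0196
Denominator = 119.4 * (0.326^(1/3) - 0.326/2) = 62.7135
nu = 0.0196 / 62.7135 = 3.1314e-04 mol/cm^3

3.1314e-04 mol/cm^3


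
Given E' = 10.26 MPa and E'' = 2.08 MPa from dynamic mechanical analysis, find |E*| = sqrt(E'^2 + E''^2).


|E*| = sqrt(E'^2 + E''^2)
= sqrt(10.26^2 + 2.08^2)
= sqrt(105.2676 + 4.3264)
= 10.469 MPa

10.469 MPa


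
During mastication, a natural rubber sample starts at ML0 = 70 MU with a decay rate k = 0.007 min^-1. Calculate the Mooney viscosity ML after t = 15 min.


ML = ML0 * exp(-k * t)
ML = 70 * exp(-0.007 * 15)
ML = 70 * 0.9003
ML = 63.02 MU

63.02 MU


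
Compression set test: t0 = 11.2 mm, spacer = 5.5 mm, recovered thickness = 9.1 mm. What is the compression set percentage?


CS = (t0 - recovered) / (t0 - ts) * 100
= (11.2 - 9.1) / (11.2 - 5.5) * 100
= 2.1 / 5.7 * 100
= 36.8%

36.8%


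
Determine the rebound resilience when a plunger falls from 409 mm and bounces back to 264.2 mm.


Resilience = h_rebound / h_drop * 100
= 264.2 / 409 * 100
= 64.6%

64.6%


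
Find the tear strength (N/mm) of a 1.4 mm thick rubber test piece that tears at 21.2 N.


Tear strength = force / thickness
= 21.2 / 1.4
= 15.14 N/mm

15.14 N/mm


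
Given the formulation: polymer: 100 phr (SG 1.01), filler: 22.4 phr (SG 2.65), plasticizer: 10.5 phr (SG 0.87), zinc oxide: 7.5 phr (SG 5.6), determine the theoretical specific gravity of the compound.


Sum of weights = 140.4
Volume contributions:
  polymer: 100/1.01 = 99.0099
  filler: 22.4/2.65 = 8.4528
  plasticizer: 10.5/0.87 = 12.0690
  zinc oxide: 7.5/5.6 = 1.3393
Sum of volumes = 120.8710
SG = 140.4 / 120.8710 = 1.162

SG = 1.162


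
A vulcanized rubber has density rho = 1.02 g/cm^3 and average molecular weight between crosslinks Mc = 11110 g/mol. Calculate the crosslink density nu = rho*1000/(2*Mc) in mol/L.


nu = rho * 1000 / (2 * Mc)
nu = 1.02 * 1000 / (2 * 11110)
nu = 1020.0 / 22220
nu = 0.0459 mol/L

0.0459 mol/L


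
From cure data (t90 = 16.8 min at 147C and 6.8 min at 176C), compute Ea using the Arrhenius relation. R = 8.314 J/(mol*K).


T1 = 420.15 K, T2 = 449.15 K
1/T1 - 1/T2 = 1.5367e-04
ln(t1/t2) = ln(16.8/6.8) = 0.9045
Ea = 8.314 * 0.9045 / 1.5367e-04 = 48932.2707 J/mol
Ea = 48.93 kJ/mol

48.93 kJ/mol


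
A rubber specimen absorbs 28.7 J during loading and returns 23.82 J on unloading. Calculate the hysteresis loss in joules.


Hysteresis loss = loading - unloading
= 28.7 - 23.82
= 4.88 J

4.88 J


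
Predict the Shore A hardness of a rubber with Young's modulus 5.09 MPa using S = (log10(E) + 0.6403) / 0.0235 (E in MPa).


log10(E) = 0.0235*S - 0.6403  =>  S = (log10(E) + 0.6403) / 0.0235
log10(5.09) = 0.706718
S = (0.706718 + 0.6403) / 0.0235 = 1.347018 / 0.0235
S = 57.3

Shore A = 57.3


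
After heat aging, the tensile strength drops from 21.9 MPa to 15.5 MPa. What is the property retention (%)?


Retention = aged / original * 100
= 15.5 / 21.9 * 100
= 70.8%

70.8%


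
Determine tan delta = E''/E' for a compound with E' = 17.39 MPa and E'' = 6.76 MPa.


tan delta = E'' / E'
= 6.76 / 17.39
= 0.3887

tan delta = 0.3887


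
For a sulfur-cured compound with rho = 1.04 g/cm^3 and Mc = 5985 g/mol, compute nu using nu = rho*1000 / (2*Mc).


nu = rho * 1000 / (2 * Mc)
nu = 1.04 * 1000 / (2 * 5985)
nu = 1040.0 / 11970
nu = 0.0869 mol/L

0.0869 mol/L


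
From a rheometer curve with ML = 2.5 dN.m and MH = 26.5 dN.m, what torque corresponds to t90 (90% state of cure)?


M90 = ML + 0.9 * (MH - ML)
M90 = 2.5 + 0.9 * (26.5 - 2.5)
M90 = 2.5 + 0.9 * 24.0
M90 = 24.1 dN.m

24.1 dN.m


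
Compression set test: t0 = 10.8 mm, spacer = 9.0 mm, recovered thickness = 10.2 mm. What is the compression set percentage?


CS = (t0 - recovered) / (t0 - ts) * 100
= (10.8 - 10.2) / (10.8 - 9.0) * 100
= 0.6 / 1.8 * 100
= 33.3%

33.3%


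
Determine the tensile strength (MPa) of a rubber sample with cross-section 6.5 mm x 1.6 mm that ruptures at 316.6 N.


Area = width * thickness = 6.5 * 1.6 = 10.4 mm^2
TS = force / area = 316.6 / 10.4 = 30.44 MPa

30.44 MPa


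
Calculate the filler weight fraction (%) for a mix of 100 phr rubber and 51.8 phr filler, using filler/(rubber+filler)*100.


Filler % = filler / (rubber + filler) * 100
= 51.8 / (100 + 51.8) * 100
= 51.8 / 151.8 * 100
= 34.12%

34.12%


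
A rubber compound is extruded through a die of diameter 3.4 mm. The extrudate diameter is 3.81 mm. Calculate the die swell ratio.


Die swell ratio = D_extrudate / D_die
= 3.81 / 3.4
= 1.121

Die swell = 1.121


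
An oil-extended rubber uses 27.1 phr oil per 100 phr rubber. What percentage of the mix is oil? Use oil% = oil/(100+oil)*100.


Oil % = oil / (100 + oil) * 100
= 27.1 / (100 + 27.1) * 100
= 27.1 / 127.1 * 100
= 21.32%

21.32%


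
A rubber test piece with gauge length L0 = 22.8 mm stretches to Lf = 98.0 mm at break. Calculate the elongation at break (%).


Elongation = (Lf - L0) / L0 * 100
= (98.0 - 22.8) / 22.8 * 100
= 75.2 / 22.8 * 100
= 329.8%

329.8%


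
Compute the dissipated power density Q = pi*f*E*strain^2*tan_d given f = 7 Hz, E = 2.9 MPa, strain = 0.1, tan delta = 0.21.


Q = pi * f * E * strain^2 * tan_d
= pi * 7 * 2.9 * 0.1^2 * 0.21
= pi * 7 * 2.9 * 0.0100 * 0.21
= 0.1339

Q = 0.1339


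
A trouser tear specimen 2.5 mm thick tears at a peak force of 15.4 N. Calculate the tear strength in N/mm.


Tear strength = force / thickness
= 15.4 / 2.5
= 6.16 N/mm

6.16 N/mm


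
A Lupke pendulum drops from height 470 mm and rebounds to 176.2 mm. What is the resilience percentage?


Resilience = h_rebound / h_drop * 100
= 176.2 / 470 * 100
= 37.5%

37.5%


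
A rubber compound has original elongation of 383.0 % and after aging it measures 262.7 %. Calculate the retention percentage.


Retention = aged / original * 100
= 262.7 / 383.0 * 100
= 68.6%

68.6%


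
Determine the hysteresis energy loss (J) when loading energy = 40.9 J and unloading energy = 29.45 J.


Hysteresis loss = loading - unloading
= 40.9 - 29.45
= 11.45 J

11.45 J


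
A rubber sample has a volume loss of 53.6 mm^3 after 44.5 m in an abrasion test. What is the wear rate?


Rate = volume_loss / distance
= 53.6 / 44.5
= 1.204 mm^3/m

1.204 mm^3/m


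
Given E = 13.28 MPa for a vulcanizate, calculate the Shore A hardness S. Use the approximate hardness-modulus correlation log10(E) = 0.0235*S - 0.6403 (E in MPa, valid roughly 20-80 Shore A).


log10(E) = 0.0235*S - 0.6403  =>  S = (log10(E) + 0.6403) / 0.0235
log10(13.28) = 1.123198
S = (1.123198 + 0.6403) / 0.0235 = 1.763498 / 0.0235
S = 75.0

Shore A = 75.0


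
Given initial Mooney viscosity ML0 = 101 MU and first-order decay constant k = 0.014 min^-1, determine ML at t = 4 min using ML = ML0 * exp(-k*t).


ML = ML0 * exp(-k * t)
ML = 101 * exp(-0.014 * 4)
ML = 101 * 0.9455
ML = 95.5 MU

95.5 MU


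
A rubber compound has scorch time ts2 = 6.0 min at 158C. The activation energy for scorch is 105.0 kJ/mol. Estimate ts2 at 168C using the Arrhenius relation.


Convert temperatures: T1 = 158 + 273.15 = 431.15 K, T2 = 168 + 273.15 = 441.15 K
ts2_new = 6.0 * exp(105000 / 8.314 * (1/441.15 - 1/431.15))
1/T2 - 1/T1 = -5.2576e-05
ts2_new = 3.09 min

3.09 min


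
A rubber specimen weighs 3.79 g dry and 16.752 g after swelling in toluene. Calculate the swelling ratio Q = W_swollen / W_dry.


Q = W_swollen / W_dry
Q = 16.752 / 3.79
Q = 4.42

Q = 4.42


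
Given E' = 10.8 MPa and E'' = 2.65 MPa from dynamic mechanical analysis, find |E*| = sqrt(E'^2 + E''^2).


|E*| = sqrt(E'^2 + E''^2)
= sqrt(10.8^2 + 2.65^2)
= sqrt(116.6400 + 7.0225)
= 11.12 MPa

11.12 MPa


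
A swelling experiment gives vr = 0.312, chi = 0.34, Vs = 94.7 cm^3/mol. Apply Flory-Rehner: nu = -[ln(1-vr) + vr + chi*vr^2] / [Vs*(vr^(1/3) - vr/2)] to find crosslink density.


ln(1 - vr) = ln(1 - 0.312) = -0.3740
Numerator = -((-0.3740) + 0.312 + 0.34 * 0.312^2) = 0.0289
Denominator = 94.7 * (0.312^(1/3) - 0.312/2) = 49.4563
nu = 0.0289 / 49.4563 = 5.8374e-04 mol/cm^3

5.8374e-04 mol/cm^3


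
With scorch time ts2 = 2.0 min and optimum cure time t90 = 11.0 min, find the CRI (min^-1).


CRI = 100 / (t90 - ts2)
= 100 / (11.0 - 2.0)
= 100 / 9.0
= 11.11 min^-1

11.11 min^-1


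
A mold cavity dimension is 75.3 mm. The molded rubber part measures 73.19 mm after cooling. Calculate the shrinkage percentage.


Shrinkage = (mold - part) / mold * 100
= (75.3 - 73.19) / 75.3 * 100
= 2.11 / 75.3 * 100
= 2.8%

2.8%


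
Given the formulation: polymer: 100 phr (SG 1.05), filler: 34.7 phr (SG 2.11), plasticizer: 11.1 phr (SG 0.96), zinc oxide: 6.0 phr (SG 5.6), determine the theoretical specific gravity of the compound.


Sum of weights = 151.8
Volume contributions:
  polymer: 100/1.05 = 95.2381
  filler: 34.7/2.11 = 16.4455
  plasticizer: 11.1/0.96 = 11.5625
  zinc oxide: 6.0/5.6 = 1.0714
Sum of volumes = 124.3175
SG = 151.8 / 124.3175 = 1.221

SG = 1.221


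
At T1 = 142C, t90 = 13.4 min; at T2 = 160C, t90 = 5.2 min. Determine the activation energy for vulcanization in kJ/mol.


T1 = 415.15 K, T2 = 433.15 K
1/T1 - 1/T2 = 1.0010e-04
ln(t1/t2) = ln(13.4/5.2) = 0.9466
Ea = 8.314 * 0.9466 / 1.0010e-04 = 78622.2699 J/mol
Ea = 78.62 kJ/mol

78.62 kJ/mol


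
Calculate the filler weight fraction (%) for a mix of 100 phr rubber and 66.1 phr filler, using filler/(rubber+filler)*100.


Filler % = filler / (rubber + filler) * 100
= 66.1 / (100 + 66.1) * 100
= 66.1 / 166.1 * 100
= 39.8%

39.8%


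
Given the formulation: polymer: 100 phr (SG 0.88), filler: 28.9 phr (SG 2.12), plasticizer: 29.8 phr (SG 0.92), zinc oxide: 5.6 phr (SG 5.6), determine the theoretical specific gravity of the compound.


Sum of weights = 164.3
Volume contributions:
  polymer: 100/0.88 = 113.6364
  filler: 28.9/2.12 = 13.6321
  plasticizer: 29.8/0.92 = 32.3913
  zinc oxide: 5.6/5.6 = 1.0000
Sum of volumes = 160.6597
SG = 164.3 / 160.6597 = 1.023

SG = 1.023


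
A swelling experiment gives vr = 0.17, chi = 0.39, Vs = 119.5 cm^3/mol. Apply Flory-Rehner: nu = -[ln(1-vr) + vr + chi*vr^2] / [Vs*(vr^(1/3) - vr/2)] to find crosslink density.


ln(1 - vr) = ln(1 - 0.17) = -0.1863
Numerator = -((-0.1863) + 0.17 + 0.39 * 0.17^2) = 0.0051
Denominator = 119.5 * (0.17^(1/3) - 0.17/2) = 56.0414
nu = 0.0051 / 56.0414 = 9.0265e-05 mol/cm^3

9.0265e-05 mol/cm^3


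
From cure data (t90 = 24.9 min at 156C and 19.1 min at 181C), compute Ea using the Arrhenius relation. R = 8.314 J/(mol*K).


T1 = 429.15 K, T2 = 454.15 K
1/T1 - 1/T2 = 1.2827e-04
ln(t1/t2) = ln(24.9/19.1) = 0.2652
Ea = 8.314 * 0.2652 / 1.2827e-04 = 17187.7229 J/mol
Ea = 17.19 kJ/mol

17.19 kJ/mol


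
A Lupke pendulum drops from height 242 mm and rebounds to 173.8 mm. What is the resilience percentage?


Resilience = h_rebound / h_drop * 100
= 173.8 / 242 * 100
= 71.8%

71.8%


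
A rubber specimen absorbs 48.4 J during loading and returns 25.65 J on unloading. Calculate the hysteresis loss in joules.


Hysteresis loss = loading - unloading
= 48.4 - 25.65
= 22.75 J

22.75 J


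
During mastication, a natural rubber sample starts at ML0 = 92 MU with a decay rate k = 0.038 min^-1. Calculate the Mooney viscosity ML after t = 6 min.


ML = ML0 * exp(-k * t)
ML = 92 * exp(-0.038 * 6)
ML = 92 * 0.7961
ML = 73.24 MU

73.24 MU


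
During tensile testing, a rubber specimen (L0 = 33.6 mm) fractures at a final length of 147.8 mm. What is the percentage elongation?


Elongation = (Lf - L0) / L0 * 100
= (147.8 - 33.6) / 33.6 * 100
= 114.2 / 33.6 * 100
= 339.9%

339.9%


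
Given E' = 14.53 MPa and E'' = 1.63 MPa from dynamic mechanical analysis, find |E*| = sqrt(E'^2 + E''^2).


|E*| = sqrt(E'^2 + E''^2)
= sqrt(14.53^2 + 1.63^2)
= sqrt(211.1209 + 2.6569)
= 14.621 MPa

14.621 MPa


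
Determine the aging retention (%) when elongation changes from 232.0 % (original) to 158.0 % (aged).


Retention = aged / original * 100
= 158.0 / 232.0 * 100
= 68.1%

68.1%


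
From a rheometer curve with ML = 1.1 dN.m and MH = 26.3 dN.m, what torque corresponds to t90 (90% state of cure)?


M90 = ML + 0.9 * (MH - ML)
M90 = 1.1 + 0.9 * (26.3 - 1.1)
M90 = 1.1 + 0.9 * 25.2
M90 = 23.78 dN.m

23.78 dN.m


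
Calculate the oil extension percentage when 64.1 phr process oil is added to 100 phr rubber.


Oil % = oil / (100 + oil) * 100
= 64.1 / (100 + 64.1) * 100
= 64.1 / 164.1 * 100
= 39.06%

39.06%


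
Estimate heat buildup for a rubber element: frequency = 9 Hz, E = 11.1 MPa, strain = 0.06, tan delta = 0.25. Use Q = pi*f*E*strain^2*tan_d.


Q = pi * f * E * strain^2 * tan_d
= pi * 9 * 11.1 * 0.06^2 * 0.25
= pi * 9 * 11.1 * 0.0036 * 0.25
= 0.2825

Q = 0.2825


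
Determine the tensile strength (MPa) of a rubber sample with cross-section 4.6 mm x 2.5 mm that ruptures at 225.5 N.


Area = width * thickness = 4.6 * 2.5 = 11.5 mm^2
TS = force / area = 225.5 / 11.5 = 19.61 MPa

19.61 MPa


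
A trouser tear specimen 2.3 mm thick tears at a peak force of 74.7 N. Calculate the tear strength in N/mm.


Tear strength = force / thickness
= 74.7 / 2.3
= 32.48 N/mm

32.48 N/mm


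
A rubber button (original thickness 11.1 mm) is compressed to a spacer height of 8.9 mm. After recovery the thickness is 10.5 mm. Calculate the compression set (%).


CS = (t0 - recovered) / (t0 - ts) * 100
= (11.1 - 10.5) / (11.1 - 8.9) * 100
= 0.6 / 2.2 * 100
= 27.3%

27.3%


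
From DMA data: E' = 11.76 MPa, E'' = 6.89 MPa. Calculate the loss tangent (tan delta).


tan delta = E'' / E'
= 6.89 / 11.76
= 0.5859

tan delta = 0.5859


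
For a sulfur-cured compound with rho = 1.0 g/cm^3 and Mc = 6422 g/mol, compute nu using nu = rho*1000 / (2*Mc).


nu = rho * 1000 / (2 * Mc)
nu = 1.0 * 1000 / (2 * 6422)
nu = 1000.0 / 12844
nu = 0.0779 mol/L

0.0779 mol/L


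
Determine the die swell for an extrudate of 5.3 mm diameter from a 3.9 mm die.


Die swell ratio = D_extrudate / D_die
= 5.3 / 3.9
= 1.359

Die swell = 1.359


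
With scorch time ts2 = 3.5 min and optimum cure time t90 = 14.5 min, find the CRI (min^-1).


CRI = 100 / (t90 - ts2)
= 100 / (14.5 - 3.5)
= 100 / 11.0
= 9.09 min^-1

9.09 min^-1


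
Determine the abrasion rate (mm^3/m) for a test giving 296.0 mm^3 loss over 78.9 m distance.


Rate = volume_loss / distance
= 296.0 / 78.9
= 3.752 mm^3/m

3.752 mm^3/m


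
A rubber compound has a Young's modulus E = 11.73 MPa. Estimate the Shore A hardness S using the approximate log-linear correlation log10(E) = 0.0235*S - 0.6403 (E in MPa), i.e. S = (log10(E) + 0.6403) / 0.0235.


log10(E) = 0.0235*S - 0.6403  =>  S = (log10(E) + 0.6403) / 0.0235
log10(11.73) = 1.069298
S = (1.069298 + 0.6403) / 0.0235 = 1.709598 / 0.0235
S = 72.7

Shore A = 72.7


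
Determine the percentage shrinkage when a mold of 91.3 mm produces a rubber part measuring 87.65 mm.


Shrinkage = (mold - part) / mold * 100
= (91.3 - 87.65) / 91.3 * 100
= 3.65 / 91.3 * 100
= 4.0%

4.0%


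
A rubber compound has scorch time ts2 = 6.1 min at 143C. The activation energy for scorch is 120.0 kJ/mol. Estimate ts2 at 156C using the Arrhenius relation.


Convert temperatures: T1 = 143 + 273.15 = 416.15 K, T2 = 156 + 273.15 = 429.15 K
ts2_new = 6.1 * exp(120000 / 8.314 * (1/429.15 - 1/416.15))
1/T2 - 1/T1 = -7.2792e-05
ts2_new = 2.13 min

2.13 min


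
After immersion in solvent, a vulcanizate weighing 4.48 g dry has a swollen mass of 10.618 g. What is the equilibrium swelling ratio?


Q = W_swollen / W_dry
Q = 10.618 / 4.48
Q = 2.37

Q = 2.37


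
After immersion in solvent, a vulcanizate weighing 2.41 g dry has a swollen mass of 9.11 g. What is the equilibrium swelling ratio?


Q = W_swollen / W_dry
Q = 9.11 / 2.41
Q = 3.78

Q = 3.78


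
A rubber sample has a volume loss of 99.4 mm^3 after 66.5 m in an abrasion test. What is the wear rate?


Rate = volume_loss / distance
= 99.4 / 66.5
= 1.495 mm^3/m

1.495 mm^3/m


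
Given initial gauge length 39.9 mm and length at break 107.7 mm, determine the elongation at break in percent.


Elongation = (Lf - L0) / L0 * 100
= (107.7 - 39.9) / 39.9 * 100
= 67.8 / 39.9 * 100
= 169.9%

169.9%


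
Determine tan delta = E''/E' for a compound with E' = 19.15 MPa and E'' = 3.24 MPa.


tan delta = E'' / E'
= 3.24 / 19.15
= 0.1692

tan delta = 0.1692


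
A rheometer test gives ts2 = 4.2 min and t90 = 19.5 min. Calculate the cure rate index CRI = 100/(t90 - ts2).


CRI = 100 / (t90 - ts2)
= 100 / (19.5 - 4.2)
= 100 / 15.3
= 6.54 min^-1

6.54 min^-1


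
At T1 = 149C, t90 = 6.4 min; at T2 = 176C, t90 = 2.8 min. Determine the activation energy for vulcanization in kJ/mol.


T1 = 422.15 K, T2 = 449.15 K
1/T1 - 1/T2 = 1.4240e-04
ln(t1/t2) = ln(6.4/2.8) = 0.8267
Ea = 8.314 * 0.8267 / 1.4240e-04 = 48265.9807 J/mol
Ea = 48.27 kJ/mol

48.27 kJ/mol


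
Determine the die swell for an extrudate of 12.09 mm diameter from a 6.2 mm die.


Die swell ratio = D_extrudate / D_die
= 12.09 / 6.2
= 1.95

Die swell = 1.95


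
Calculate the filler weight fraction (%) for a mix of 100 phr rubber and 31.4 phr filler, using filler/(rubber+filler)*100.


Filler % = filler / (rubber + filler) * 100
= 31.4 / (100 + 31.4) * 100
= 31.4 / 131.4 * 100
= 23.9%

23.9%


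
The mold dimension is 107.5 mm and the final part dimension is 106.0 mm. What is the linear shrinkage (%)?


Shrinkage = (mold - part) / mold * 100
= (107.5 - 106.0) / 107.5 * 100
= 1.5 / 107.5 * 100
= 1.4%

1.4%


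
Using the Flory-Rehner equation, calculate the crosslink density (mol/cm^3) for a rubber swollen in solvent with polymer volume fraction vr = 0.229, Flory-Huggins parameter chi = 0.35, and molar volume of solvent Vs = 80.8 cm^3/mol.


ln(1 - vr) = ln(1 - 0.229) = -0.2601
Numerator = -((-0.2601) + 0.229 + 0.35 * 0.229^2) = 0.0127
Denominator = 80.8 * (0.229^(1/3) - 0.229/2) = 40.1821
nu = 0.0127 / 40.1821 = 3.1637e-04 mol/cm^3

3.1637e-04 mol/cm^3


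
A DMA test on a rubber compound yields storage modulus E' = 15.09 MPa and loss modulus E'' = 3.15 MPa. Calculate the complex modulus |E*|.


|E*| = sqrt(E'^2 + E''^2)
= sqrt(15.09^2 + 3.15^2)
= sqrt(227.7081 + 9.9225)
= 15.415 MPa

15.415 MPa


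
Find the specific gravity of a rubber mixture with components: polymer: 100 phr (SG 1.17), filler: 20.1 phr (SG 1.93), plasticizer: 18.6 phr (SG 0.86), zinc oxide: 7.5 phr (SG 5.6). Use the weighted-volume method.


Sum of weights = 146.2
Volume contributions:
  polymer: 100/1.17 = 85.4701
  filler: 20.1/1.93 = 10.4145
  plasticizer: 18.6/0.86 = 21.6279
  zinc oxide: 7.5/5.6 = 1.3393
Sum of volumes = 118.8518
SG = 146.2 / 118.8518 = 1.23

SG = 1.23


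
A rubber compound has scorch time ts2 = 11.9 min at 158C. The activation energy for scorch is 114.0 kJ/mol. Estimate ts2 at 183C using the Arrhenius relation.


Convert temperatures: T1 = 158 + 273.15 = 431.15 K, T2 = 183 + 273.15 = 456.15 K
ts2_new = 11.9 * exp(114000 / 8.314 * (1/456.15 - 1/431.15))
1/T2 - 1/T1 = -1.2712e-04
ts2_new = 2.08 min

2.08 min


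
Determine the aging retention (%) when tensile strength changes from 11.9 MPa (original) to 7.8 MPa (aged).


Retention = aged / original * 100
= 7.8 / 11.9 * 100
= 65.5%

65.5%


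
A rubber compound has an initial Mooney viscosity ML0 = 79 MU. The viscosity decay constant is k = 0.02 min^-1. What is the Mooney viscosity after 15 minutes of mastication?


ML = ML0 * exp(-k * t)
ML = 79 * exp(-0.02 * 15)
ML = 79 * 0.7408
ML = 58.52 MU

58.52 MU


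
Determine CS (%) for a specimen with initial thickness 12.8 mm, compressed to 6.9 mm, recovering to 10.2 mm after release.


CS = (t0 - recovered) / (t0 - ts) * 100
= (12.8 - 10.2) / (12.8 - 6.9) * 100
= 2.6 / 5.9 * 100
= 44.1%

44.1%


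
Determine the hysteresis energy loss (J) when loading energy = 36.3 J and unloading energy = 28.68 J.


Hysteresis loss = loading - unloading
= 36.3 - 28.68
= 7.62 J

7.62 J


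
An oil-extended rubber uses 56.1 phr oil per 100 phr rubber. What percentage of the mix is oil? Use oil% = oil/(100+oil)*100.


Oil % = oil / (100 + oil) * 100
= 56.1 / (100 + 56.1) * 100
= 56.1 / 156.1 * 100
= 35.94%

35.94%


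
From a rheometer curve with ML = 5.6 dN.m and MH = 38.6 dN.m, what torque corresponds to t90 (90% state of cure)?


M90 = ML + 0.9 * (MH - ML)
M90 = 5.6 + 0.9 * (38.6 - 5.6)
M90 = 5.6 + 0.9 * 33.0
M90 = 35.3 dN.m

35.3 dN.m


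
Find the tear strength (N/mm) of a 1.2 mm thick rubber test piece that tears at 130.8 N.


Tear strength = force / thickness
= 130.8 / 1.2
= 109.0 N/mm

109.0 N/mm


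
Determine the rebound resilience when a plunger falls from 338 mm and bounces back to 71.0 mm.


Resilience = h_rebound / h_drop * 100
= 71.0 / 338 * 100
= 21.0%

21.0%


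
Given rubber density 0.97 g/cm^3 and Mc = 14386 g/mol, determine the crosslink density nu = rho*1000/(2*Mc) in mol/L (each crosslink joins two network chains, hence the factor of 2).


nu = rho * 1000 / (2 * Mc)
nu = 0.97 * 1000 / (2 * 14386)
nu = 970.0 / 28772
nu = 0.0337 mol/L

0.0337 mol/L


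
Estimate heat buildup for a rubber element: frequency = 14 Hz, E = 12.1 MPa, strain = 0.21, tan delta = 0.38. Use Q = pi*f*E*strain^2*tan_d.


Q = pi * f * E * strain^2 * tan_d
= pi * 14 * 12.1 * 0.21^2 * 0.38
= pi * 14 * 12.1 * 0.0441 * 0.38
= 8.9184

Q = 8.9184


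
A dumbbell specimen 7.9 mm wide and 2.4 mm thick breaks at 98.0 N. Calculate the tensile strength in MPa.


Area = width * thickness = 7.9 * 2.4 = 18.96 mm^2
TS = force / area = 98.0 / 18.96 = 5.17 MPa

5.17 MPa


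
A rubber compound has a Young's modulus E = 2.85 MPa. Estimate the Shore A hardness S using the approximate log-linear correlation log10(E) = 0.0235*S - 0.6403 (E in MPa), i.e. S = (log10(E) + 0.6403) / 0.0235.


log10(E) = 0.0235*S - 0.6403  =>  S = (log10(E) + 0.6403) / 0.0235
log10(2.85) = 0.454845
S = (0.454845 + 0.6403) / 0.0235 = 1.095145 / 0.0235
S = 46.6

Shore A = 46.6


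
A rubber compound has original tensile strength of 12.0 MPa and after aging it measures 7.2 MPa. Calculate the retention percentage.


Retention = aged / original * 100
= 7.2 / 12.0 * 100
= 60.0%

60.0%


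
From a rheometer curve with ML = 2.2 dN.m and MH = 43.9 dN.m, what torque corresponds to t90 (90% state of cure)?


M90 = ML + 0.9 * (MH - ML)
M90 = 2.2 + 0.9 * (43.9 - 2.2)
M90 = 2.2 + 0.9 * 41.7
M90 = 39.73 dN.m

39.73 dN.m


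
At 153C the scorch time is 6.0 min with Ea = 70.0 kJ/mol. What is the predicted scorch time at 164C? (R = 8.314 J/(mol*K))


Convert temperatures: T1 = 153 + 273.15 = 426.15 K, T2 = 164 + 273.15 = 437.15 K
ts2_new = 6.0 * exp(70000 / 8.314 * (1/437.15 - 1/426.15))
1/T2 - 1/T1 = -5.9047e-05
ts2_new = 3.65 min

3.65 min


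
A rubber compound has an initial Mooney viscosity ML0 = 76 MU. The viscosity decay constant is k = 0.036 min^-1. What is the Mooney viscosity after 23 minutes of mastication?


ML = ML0 * exp(-k * t)
ML = 76 * exp(-0.036 * 23)
ML = 76 * 0.4369
ML = 33.21 MU

33.21 MU


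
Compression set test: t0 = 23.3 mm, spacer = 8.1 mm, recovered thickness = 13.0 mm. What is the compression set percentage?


CS = (t0 - recovered) / (t0 - ts) * 100
= (23.3 - 13.0) / (23.3 - 8.1) * 100
= 10.3 / 15.2 * 100
= 67.8%

67.8%


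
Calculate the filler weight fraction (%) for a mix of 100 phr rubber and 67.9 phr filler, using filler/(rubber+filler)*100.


Filler % = filler / (rubber + filler) * 100
= 67.9 / (100 + 67.9) * 100
= 67.9 / 167.9 * 100
= 40.44%

40.44%


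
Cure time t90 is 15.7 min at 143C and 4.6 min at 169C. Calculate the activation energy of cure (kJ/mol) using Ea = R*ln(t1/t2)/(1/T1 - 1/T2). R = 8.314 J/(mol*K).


T1 = 416.15 K, T2 = 442.15 K
1/T1 - 1/T2 = 1.4130e-04
ln(t1/t2) = ln(15.7/4.6) = 1.2276
Ea = 8.314 * 1.2276 / 1.4130e-04 = 72229.5052 J/mol
Ea = 72.23 kJ/mol

72.23 kJ/mol


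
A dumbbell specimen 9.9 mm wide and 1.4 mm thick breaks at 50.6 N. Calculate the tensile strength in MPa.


Area = width * thickness = 9.9 * 1.4 = 13.86 mm^2
TS = force / area = 50.6 / 13.86 = 3.65 MPa

3.65 MPa


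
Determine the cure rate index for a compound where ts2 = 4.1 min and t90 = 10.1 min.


CRI = 100 / (t90 - ts2)
= 100 / (10.1 - 4.1)
= 100 / 6.0
= 16.67 min^-1

16.67 min^-1


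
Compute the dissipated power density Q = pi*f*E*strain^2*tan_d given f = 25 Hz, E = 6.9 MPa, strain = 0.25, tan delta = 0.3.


Q = pi * f * E * strain^2 * tan_d
= pi * 25 * 6.9 * 0.25^2 * 0.3
= pi * 25 * 6.9 * 0.0625 * 0.3
= 10.1611

Q = 10.1611


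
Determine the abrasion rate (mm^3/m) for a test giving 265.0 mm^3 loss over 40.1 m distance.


Rate = volume_loss / distance
= 265.0 / 40.1
= 6.608 mm^3/m

6.608 mm^3/m


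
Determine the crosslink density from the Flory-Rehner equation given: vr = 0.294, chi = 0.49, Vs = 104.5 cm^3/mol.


ln(1 - vr) = ln(1 - 0.294) = -0.3481
Numerator = -((-0.3481) + 0.294 + 0.49 * 0.294^2) = 0.0118
Denominator = 104.5 * (0.294^(1/3) - 0.294/2) = 54.1247
nu = 0.0118 / 54.1247 = 2.1776e-04 mol/cm^3

2.1776e-04 mol/cm^3


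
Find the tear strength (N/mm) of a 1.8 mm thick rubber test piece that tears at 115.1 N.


Tear strength = force / thickness
= 115.1 / 1.8
= 63.94 N/mm

63.94 N/mm


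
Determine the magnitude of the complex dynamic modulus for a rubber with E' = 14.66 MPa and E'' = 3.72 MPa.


|E*| = sqrt(E'^2 + E''^2)
= sqrt(14.66^2 + 3.72^2)
= sqrt(214.9156 + 13.8384)
= 15.125 MPa

15.125 MPa


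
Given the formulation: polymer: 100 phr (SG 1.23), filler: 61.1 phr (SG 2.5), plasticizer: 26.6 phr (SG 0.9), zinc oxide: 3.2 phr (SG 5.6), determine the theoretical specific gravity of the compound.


Sum of weights = 190.9
Volume contributions:
  polymer: 100/1.23 = 81.3008
  filler: 61.1/2.5 = 24.4400
  plasticizer: 26.6/0.9 = 29.5556
  zinc oxide: 3.2/5.6 = 0.5714
Sum of volumes = 135.8678
SG = 190.9 / 135.8678 = 1.405

SG = 1.405


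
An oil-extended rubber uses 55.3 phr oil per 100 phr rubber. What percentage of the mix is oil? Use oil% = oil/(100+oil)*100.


Oil % = oil / (100 + oil) * 100
= 55.3 / (100 + 55.3) * 100
= 55.3 / 155.3 * 100
= 35.61%

35.61%


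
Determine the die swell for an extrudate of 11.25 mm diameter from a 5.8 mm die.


Die swell ratio = D_extrudate / D_die
= 11.25 / 5.8
= 1.94

Die swell = 1.94


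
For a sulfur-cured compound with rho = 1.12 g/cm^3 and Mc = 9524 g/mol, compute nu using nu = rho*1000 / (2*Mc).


nu = rho * 1000 / (2 * Mc)
nu = 1.12 * 1000 / (2 * 9524)
nu = 1120.0 / 19048
nu = 0.0588 mol/L

0.0588 mol/L


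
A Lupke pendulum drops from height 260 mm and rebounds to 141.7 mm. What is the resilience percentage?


Resilience = h_rebound / h_drop * 100
= 141.7 / 260 * 100
= 54.5%

54.5%


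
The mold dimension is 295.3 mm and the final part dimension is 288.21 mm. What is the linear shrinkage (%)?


Shrinkage = (mold - part) / mold * 100
= (295.3 - 288.21) / 295.3 * 100
= 7.09 / 295.3 * 100
= 2.4%

2.4%


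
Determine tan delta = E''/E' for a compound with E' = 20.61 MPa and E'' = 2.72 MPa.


tan delta = E'' / E'
= 2.72 / 20.61
= 0.132

tan delta = 0.132


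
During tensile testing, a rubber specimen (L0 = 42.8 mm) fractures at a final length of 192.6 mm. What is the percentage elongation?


Elongation = (Lf - L0) / L0 * 100
= (192.6 - 42.8) / 42.8 * 100
= 149.8 / 42.8 * 100
= 350.0%

350.0%


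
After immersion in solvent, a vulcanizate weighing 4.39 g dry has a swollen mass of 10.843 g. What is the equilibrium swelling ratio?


Q = W_swollen / W_dry
Q = 10.843 / 4.39
Q = 2.47

Q = 2.47


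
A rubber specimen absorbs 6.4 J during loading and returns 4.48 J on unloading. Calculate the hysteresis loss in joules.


Hysteresis loss = loading - unloading
= 6.4 - 4.48
= 1.92 J

1.92 J


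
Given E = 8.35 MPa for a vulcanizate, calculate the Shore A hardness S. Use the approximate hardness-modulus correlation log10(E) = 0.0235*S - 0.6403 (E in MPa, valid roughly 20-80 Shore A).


log10(E) = 0.0235*S - 0.6403  =>  S = (log10(E) + 0.6403) / 0.0235
log10(8.35) = 0.921686
S = (0.921686 + 0.6403) / 0.0235 = 1.561986 / 0.0235
S = 66.5

Shore A = 66.5


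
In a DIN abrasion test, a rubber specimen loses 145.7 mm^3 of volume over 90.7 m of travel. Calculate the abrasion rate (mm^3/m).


Rate = volume_loss / distance
= 145.7 / 90.7
= 1.606 mm^3/m

1.606 mm^3/m


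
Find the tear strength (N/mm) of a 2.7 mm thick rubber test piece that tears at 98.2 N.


Tear strength = force / thickness
= 98.2 / 2.7
= 36.37 N/mm

36.37 N/mm


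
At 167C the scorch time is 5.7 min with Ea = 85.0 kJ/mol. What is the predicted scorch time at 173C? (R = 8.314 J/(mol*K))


Convert temperatures: T1 = 167 + 273.15 = 440.15 K, T2 = 173 + 273.15 = 446.15 K
ts2_new = 5.7 * exp(85000 / 8.314 * (1/446.15 - 1/440.15))
1/T2 - 1/T1 = -3.0554e-05
ts2_new = 4.17 min

4.17 min


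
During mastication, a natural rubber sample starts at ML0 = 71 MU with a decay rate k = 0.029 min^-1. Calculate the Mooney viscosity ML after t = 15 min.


ML = ML0 * exp(-k * t)
ML = 71 * exp(-0.029 * 15)
ML = 71 * 0.6473
ML = 45.96 MU

45.96 MU


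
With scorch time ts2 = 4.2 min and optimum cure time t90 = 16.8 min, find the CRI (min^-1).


CRI = 100 / (t90 - ts2)
= 100 / (16.8 - 4.2)
= 100 / 12.6
= 7.94 min^-1

7.94 min^-1


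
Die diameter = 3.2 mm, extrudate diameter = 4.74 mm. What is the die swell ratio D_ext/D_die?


Die swell ratio = D_extrudate / D_die
= 4.74 / 3.2
= 1.481

Die swell = 1.481


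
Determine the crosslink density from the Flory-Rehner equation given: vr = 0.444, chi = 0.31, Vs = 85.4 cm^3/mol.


ln(1 - vr) = ln(1 - 0.444) = -0.5870
Numerator = -((-0.5870) + 0.444 + 0.31 * 0.444^2) = 0.0819
Denominator = 85.4 * (0.444^(1/3) - 0.444/2) = 46.1919
nu = 0.0819 / 46.1919 = 0.0018 mol/cm^3

0.0018 mol/cm^3


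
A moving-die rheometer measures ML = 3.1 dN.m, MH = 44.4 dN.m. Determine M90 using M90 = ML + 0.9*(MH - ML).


M90 = ML + 0.9 * (MH - ML)
M90 = 3.1 + 0.9 * (44.4 - 3.1)
M90 = 3.1 + 0.9 * 41.3
M90 = 40.27 dN.m

40.27 dN.m


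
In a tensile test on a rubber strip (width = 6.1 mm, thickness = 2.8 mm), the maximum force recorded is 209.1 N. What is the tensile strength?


Area = width * thickness = 6.1 * 2.8 = 17.08 mm^2
TS = force / area = 209.1 / 17.08 = 12.24 MPa

12.24 MPa


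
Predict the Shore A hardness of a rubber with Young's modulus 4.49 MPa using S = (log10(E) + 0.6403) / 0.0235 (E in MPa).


log10(E) = 0.0235*S - 0.6403  =>  S = (log10(E) + 0.6403) / 0.0235
log10(4.49) = 0.652246
S = (0.652246 + 0.6403) / 0.0235 = 1.292546 / 0.0235
S = 55.0

Shore A = 55.0


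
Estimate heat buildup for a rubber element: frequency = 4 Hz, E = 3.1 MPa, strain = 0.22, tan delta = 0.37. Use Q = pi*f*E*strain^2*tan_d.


Q = pi * f * E * strain^2 * tan_d
= pi * 4 * 3.1 * 0.22^2 * 0.37
= pi * 4 * 3.1 * 0.0484 * 0.37
= 0.6976

Q = 0.6976


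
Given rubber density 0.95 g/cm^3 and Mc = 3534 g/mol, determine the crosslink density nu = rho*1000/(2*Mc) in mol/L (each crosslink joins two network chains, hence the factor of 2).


nu = rho * 1000 / (2 * Mc)
nu = 0.95 * 1000 / (2 * 3534)
nu = 950.0 / 7068
nu = 0.1344 mol/L

0.1344 mol/L


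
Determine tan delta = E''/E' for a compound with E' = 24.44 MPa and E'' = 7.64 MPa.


tan delta = E'' / E'
= 7.64 / 24.44
= 0.3126

tan delta = 0.3126


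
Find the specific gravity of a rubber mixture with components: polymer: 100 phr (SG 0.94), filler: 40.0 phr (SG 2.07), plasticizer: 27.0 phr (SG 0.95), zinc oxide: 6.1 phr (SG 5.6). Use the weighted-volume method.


Sum of weights = 173.1
Volume contributions:
  polymer: 100/0.94 = 106.3830
  filler: 40.0/2.07 = 19.3237
  plasticizer: 27.0/0.95 = 28.4211
  zinc oxide: 6.1/5.6 = 1.0893
Sum of volumes = 155.2170
SG = 173.1 / 155.2170 = 1.115

SG = 1.115


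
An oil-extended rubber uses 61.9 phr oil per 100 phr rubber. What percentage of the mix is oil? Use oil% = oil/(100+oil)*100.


Oil % = oil / (100 + oil) * 100
= 61.9 / (100 + 61.9) * 100
= 61.9 / 161.9 * 100
= 38.23%

38.23%


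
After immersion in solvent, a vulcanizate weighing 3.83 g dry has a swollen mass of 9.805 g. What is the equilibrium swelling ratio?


Q = W_swollen / W_dry
Q = 9.805 / 3.83
Q = 2.56

Q = 2.56


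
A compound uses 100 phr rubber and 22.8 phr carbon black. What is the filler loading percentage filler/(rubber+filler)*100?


Filler % = filler / (rubber + filler) * 100
= 22.8 / (100 + 22.8) * 100
= 22.8 / 122.8 * 100
= 18.57%

18.57%


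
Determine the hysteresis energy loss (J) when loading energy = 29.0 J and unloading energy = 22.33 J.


Hysteresis loss = loading - unloading
= 29.0 - 22.33
= 6.67 J

6.67 J


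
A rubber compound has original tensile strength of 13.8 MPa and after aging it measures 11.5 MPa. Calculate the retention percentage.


Retention = aged / original * 100
= 11.5 / 13.8 * 100
= 83.3%

83.3%


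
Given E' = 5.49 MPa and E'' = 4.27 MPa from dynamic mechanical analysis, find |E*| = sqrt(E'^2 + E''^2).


|E*| = sqrt(E'^2 + E''^2)
= sqrt(5.49^2 + 4.27^2)
= sqrt(30.1401 + 18.2329)
= 6.955 MPa

6.955 MPa


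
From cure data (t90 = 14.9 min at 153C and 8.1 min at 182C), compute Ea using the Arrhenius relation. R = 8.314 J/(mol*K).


T1 = 426.15 K, T2 = 455.15 K
1/T1 - 1/T2 = 1.4951e-04
ln(t1/t2) = ln(14.9/8.1) = 0.6095
Ea = 8.314 * 0.6095 / 1.4951e-04 = 33892.2766 J/mol
Ea = 33.89 kJ/mol

33.89 kJ/mol


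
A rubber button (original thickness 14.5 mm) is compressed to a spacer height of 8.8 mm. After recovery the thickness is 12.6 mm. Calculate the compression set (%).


CS = (t0 - recovered) / (t0 - ts) * 100
= (14.5 - 12.6) / (14.5 - 8.8) * 100
= 1.9 / 5.7 * 100
= 33.3%

33.3%


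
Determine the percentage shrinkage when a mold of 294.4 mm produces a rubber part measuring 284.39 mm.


Shrinkage = (mold - part) / mold * 100
= (294.4 - 284.39) / 294.4 * 100
= 10.01 / 294.4 * 100
= 3.4%

3.4%


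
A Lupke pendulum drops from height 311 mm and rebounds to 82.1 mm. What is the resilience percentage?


Resilience = h_rebound / h_drop * 100
= 82.1 / 311 * 100
= 26.4%

26.4%


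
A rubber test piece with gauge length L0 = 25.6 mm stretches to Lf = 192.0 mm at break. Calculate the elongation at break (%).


Elongation = (Lf - L0) / L0 * 100
= (192.0 - 25.6) / 25.6 * 100
= 166.4 / 25.6 * 100
= 650.0%

650.0%


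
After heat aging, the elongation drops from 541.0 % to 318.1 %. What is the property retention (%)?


Retention = aged / original * 100
= 318.1 / 541.0 * 100
= 58.8%

58.8%


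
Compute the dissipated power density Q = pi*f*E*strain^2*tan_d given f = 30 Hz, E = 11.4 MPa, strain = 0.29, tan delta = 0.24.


Q = pi * f * E * strain^2 * tan_d
= pi * 30 * 11.4 * 0.29^2 * 0.24
= pi * 30 * 11.4 * 0.0841 * 0.24
= 21.6862

Q = 21.6862
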